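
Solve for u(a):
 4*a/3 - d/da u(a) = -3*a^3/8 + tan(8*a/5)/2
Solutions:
 u(a) = C1 + 3*a^4/32 + 2*a^2/3 + 5*log(cos(8*a/5))/16


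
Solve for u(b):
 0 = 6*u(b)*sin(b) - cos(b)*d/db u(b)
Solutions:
 u(b) = C1/cos(b)^6


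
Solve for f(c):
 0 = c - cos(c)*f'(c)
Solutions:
 f(c) = C1 + Integral(c/cos(c), c)


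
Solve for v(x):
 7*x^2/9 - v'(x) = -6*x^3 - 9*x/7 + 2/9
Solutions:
 v(x) = C1 + 3*x^4/2 + 7*x^3/27 + 9*x^2/14 - 2*x/9


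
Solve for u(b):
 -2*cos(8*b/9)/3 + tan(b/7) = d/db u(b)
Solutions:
 u(b) = C1 - 7*log(cos(b/7)) - 3*sin(8*b/9)/4


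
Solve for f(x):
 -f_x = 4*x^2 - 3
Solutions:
 f(x) = C1 - 4*x^3/3 + 3*x


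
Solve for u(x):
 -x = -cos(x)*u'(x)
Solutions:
 u(x) = C1 + Integral(x/cos(x), x)


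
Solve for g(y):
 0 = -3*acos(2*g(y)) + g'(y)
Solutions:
 Integral(1/acos(2*_y), (_y, g(y))) = C1 + 3*y


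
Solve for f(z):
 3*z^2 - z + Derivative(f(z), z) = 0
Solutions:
 f(z) = C1 - z^3 + z^2/2


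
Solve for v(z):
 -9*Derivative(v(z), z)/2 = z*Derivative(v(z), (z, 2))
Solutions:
 v(z) = C1 + C2/z^(7/2)


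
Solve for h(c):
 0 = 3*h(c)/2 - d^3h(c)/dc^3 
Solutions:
 h(c) = C3*exp(2^(2/3)*3^(1/3)*c/2) + (C1*sin(2^(2/3)*3^(5/6)*c/4) + C2*cos(2^(2/3)*3^(5/6)*c/4))*exp(-2^(2/3)*3^(1/3)*c/4)


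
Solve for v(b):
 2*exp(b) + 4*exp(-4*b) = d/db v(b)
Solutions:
 v(b) = C1 + 2*exp(b) - exp(-4*b)


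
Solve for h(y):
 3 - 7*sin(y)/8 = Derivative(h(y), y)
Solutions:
 h(y) = C1 + 3*y + 7*cos(y)/8


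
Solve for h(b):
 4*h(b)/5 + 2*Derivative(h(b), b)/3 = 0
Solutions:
 h(b) = C1*exp(-6*b/5)


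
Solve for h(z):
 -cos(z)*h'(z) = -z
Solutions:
 h(z) = C1 + Integral(z/cos(z), z)


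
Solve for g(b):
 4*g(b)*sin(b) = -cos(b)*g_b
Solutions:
 g(b) = C1*cos(b)^4


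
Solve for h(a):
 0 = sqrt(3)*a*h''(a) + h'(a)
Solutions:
 h(a) = C1 + C2*a^(1 - sqrt(3)/3)


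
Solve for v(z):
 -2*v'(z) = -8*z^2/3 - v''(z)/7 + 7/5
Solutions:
 v(z) = C1 + C2*exp(14*z) + 4*z^3/9 + 2*z^2/21 - 1009*z/1470


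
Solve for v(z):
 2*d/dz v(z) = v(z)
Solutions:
 v(z) = C1*exp(z/2)


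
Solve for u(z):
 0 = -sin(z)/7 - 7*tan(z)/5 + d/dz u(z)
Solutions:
 u(z) = C1 - 7*log(cos(z))/5 - cos(z)/7


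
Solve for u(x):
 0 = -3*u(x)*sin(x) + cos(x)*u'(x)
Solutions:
 u(x) = C1/cos(x)^3


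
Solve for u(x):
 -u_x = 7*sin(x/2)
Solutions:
 u(x) = C1 + 14*cos(x/2)


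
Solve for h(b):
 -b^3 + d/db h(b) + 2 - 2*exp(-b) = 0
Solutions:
 h(b) = C1 + b^4/4 - 2*b - 2*exp(-b)


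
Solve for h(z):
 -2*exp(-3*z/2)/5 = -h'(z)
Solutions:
 h(z) = C1 - 4*exp(-3*z/2)/15


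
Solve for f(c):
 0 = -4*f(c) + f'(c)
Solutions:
 f(c) = C1*exp(4*c)


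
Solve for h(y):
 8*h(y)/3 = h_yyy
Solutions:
 h(y) = C3*exp(2*3^(2/3)*y/3) + (C1*sin(3^(1/6)*y) + C2*cos(3^(1/6)*y))*exp(-3^(2/3)*y/3)


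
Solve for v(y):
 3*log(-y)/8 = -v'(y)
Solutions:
 v(y) = C1 - 3*y*log(-y)/8 + 3*y/8


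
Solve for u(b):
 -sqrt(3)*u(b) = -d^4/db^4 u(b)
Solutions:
 u(b) = C1*exp(-3^(1/8)*b) + C2*exp(3^(1/8)*b) + C3*sin(3^(1/8)*b) + C4*cos(3^(1/8)*b)


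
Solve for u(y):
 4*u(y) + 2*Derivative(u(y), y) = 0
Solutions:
 u(y) = C1*exp(-2*y)


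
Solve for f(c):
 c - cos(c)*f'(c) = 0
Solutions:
 f(c) = C1 + Integral(c/cos(c), c)


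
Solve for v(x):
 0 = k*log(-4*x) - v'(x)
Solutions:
 v(x) = C1 + k*x*log(-x) + k*x*(-1 + 2*log(2))


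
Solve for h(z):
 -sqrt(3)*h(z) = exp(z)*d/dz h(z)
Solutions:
 h(z) = C1*exp(sqrt(3)*exp(-z))


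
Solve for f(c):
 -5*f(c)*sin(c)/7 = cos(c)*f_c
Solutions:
 f(c) = C1*cos(c)^(5/7)


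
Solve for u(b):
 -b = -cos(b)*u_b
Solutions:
 u(b) = C1 + Integral(b/cos(b), b)


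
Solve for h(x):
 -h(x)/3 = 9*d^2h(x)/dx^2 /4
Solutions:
 h(x) = C1*sin(2*sqrt(3)*x/9) + C2*cos(2*sqrt(3)*x/9)


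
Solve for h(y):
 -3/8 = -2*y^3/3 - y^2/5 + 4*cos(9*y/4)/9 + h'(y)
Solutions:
 h(y) = C1 + y^4/6 + y^3/15 - 3*y/8 - 16*sin(9*y/4)/81


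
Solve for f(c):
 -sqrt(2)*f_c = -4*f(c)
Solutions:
 f(c) = C1*exp(2*sqrt(2)*c)


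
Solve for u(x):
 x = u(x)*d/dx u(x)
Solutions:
 u(x) = -sqrt(C1 + x^2)
 u(x) = sqrt(C1 + x^2)


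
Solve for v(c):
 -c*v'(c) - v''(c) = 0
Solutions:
 v(c) = C1 + C2*erf(sqrt(2)*c/2)


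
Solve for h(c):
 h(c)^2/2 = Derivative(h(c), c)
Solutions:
 h(c) = -2/(C1 + c)


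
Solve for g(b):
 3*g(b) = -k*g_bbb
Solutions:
 g(b) = C1*exp(3^(1/3)*b*(-1/k)^(1/3)) + C2*exp(b*(-1/k)^(1/3)*(-3^(1/3) + 3^(5/6)*I)/2) + C3*exp(-b*(-1/k)^(1/3)*(3^(1/3) + 3^(5/6)*I)/2)


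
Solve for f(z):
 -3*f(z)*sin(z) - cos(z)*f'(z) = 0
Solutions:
 f(z) = C1*cos(z)^3


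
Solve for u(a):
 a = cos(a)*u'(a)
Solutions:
 u(a) = C1 + Integral(a/cos(a), a)


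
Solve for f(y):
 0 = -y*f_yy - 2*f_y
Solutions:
 f(y) = C1 + C2/y


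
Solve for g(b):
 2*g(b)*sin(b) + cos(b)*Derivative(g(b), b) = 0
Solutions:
 g(b) = C1*cos(b)^2


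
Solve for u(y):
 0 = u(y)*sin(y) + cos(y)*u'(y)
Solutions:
 u(y) = C1*cos(y)


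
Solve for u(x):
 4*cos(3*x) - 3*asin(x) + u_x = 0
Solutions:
 u(x) = C1 + 3*x*asin(x) + 3*sqrt(1 - x^2) - 4*sin(3*x)/3


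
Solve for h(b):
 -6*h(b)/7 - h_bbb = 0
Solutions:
 h(b) = C3*exp(-6^(1/3)*7^(2/3)*b/7) + (C1*sin(2^(1/3)*3^(5/6)*7^(2/3)*b/14) + C2*cos(2^(1/3)*3^(5/6)*7^(2/3)*b/14))*exp(6^(1/3)*7^(2/3)*b/14)


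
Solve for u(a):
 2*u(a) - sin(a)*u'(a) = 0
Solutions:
 u(a) = C1*(cos(a) - 1)/(cos(a) + 1)


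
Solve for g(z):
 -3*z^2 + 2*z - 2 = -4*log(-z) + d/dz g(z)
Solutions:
 g(z) = C1 - z^3 + z^2 + 4*z*log(-z) - 6*z


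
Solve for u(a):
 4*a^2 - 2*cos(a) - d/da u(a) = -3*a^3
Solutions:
 u(a) = C1 + 3*a^4/4 + 4*a^3/3 - 2*sin(a)


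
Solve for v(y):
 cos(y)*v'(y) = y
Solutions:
 v(y) = C1 + Integral(y/cos(y), y)


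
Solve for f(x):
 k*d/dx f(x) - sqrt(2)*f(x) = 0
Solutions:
 f(x) = C1*exp(sqrt(2)*x/k)


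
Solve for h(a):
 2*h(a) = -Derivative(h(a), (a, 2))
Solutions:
 h(a) = C1*sin(sqrt(2)*a) + C2*cos(sqrt(2)*a)


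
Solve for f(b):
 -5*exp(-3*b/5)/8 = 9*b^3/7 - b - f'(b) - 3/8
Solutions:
 f(b) = C1 + 9*b^4/28 - b^2/2 - 3*b/8 - 25*exp(-3*b/5)/24


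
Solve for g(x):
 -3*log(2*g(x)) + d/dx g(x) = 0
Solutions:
 -Integral(1/(log(_y) + log(2)), (_y, g(x)))/3 = C1 - x


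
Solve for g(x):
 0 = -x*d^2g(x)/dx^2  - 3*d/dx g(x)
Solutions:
 g(x) = C1 + C2/x^2


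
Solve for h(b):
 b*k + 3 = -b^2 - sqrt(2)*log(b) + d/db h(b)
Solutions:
 h(b) = C1 + b^3/3 + b^2*k/2 + sqrt(2)*b*log(b) - sqrt(2)*b + 3*b


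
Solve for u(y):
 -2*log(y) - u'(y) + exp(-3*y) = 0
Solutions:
 u(y) = C1 - 2*y*log(y) + 2*y - exp(-3*y)/3


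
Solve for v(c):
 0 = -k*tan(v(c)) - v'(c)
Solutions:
 v(c) = pi - asin(C1*exp(-c*k))
 v(c) = asin(C1*exp(-c*k))


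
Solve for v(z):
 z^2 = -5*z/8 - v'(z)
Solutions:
 v(z) = C1 - z^3/3 - 5*z^2/16


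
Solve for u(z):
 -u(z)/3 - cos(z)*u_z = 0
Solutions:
 u(z) = C1*(sin(z) - 1)^(1/6)/(sin(z) + 1)^(1/6)


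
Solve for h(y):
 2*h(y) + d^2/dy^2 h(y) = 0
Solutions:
 h(y) = C1*sin(sqrt(2)*y) + C2*cos(sqrt(2)*y)


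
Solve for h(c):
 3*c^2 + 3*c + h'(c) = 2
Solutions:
 h(c) = C1 - c^3 - 3*c^2/2 + 2*c


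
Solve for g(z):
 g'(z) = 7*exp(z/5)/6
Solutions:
 g(z) = C1 + 35*exp(z/5)/6


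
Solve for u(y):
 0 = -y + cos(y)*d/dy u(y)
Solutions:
 u(y) = C1 + Integral(y/cos(y), y)


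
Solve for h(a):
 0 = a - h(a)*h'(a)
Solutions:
 h(a) = -sqrt(C1 + a^2)
 h(a) = sqrt(C1 + a^2)


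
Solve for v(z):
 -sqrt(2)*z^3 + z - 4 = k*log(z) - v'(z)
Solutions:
 v(z) = C1 + k*z*log(z) - k*z + sqrt(2)*z^4/4 - z^2/2 + 4*z


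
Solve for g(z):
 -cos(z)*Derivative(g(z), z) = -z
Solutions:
 g(z) = C1 + Integral(z/cos(z), z)


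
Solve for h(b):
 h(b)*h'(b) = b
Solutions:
 h(b) = -sqrt(C1 + b^2)
 h(b) = sqrt(C1 + b^2)


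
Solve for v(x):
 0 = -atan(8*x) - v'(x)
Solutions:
 v(x) = C1 - x*atan(8*x) + log(64*x^2 + 1)/16


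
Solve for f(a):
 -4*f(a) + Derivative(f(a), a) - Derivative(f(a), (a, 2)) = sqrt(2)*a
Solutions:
 f(a) = -sqrt(2)*a/4 + (C1*sin(sqrt(15)*a/2) + C2*cos(sqrt(15)*a/2))*exp(a/2) - sqrt(2)/16


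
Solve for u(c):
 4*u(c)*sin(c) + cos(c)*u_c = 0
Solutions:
 u(c) = C1*cos(c)^4


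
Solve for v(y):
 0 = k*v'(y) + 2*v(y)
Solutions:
 v(y) = C1*exp(-2*y/k)


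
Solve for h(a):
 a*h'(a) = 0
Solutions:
 h(a) = C1


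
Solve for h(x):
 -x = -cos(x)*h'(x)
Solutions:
 h(x) = C1 + Integral(x/cos(x), x)


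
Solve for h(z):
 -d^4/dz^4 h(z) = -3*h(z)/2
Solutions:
 h(z) = C1*exp(-2^(3/4)*3^(1/4)*z/2) + C2*exp(2^(3/4)*3^(1/4)*z/2) + C3*sin(2^(3/4)*3^(1/4)*z/2) + C4*cos(2^(3/4)*3^(1/4)*z/2)


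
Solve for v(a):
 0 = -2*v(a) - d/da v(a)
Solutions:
 v(a) = C1*exp(-2*a)


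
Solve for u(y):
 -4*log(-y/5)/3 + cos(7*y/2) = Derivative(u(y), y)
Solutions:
 u(y) = C1 - 4*y*log(-y)/3 + 4*y/3 + 4*y*log(5)/3 + 2*sin(7*y/2)/7


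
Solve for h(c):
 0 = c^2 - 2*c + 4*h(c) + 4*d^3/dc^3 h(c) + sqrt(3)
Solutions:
 h(c) = C3*exp(-c) - c^2/4 + c/2 + (C1*sin(sqrt(3)*c/2) + C2*cos(sqrt(3)*c/2))*exp(c/2) - sqrt(3)/4


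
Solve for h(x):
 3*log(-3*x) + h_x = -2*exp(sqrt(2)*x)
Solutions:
 h(x) = C1 - 3*x*log(-x) + 3*x*(1 - log(3)) - sqrt(2)*exp(sqrt(2)*x)


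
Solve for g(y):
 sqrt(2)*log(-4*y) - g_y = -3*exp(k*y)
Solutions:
 g(y) = C1 + sqrt(2)*y*log(-y) + sqrt(2)*y*(-1 + 2*log(2)) + Piecewise((3*exp(k*y)/k, Ne(k, 0)), (3*y, True))


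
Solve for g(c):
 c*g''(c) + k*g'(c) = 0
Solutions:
 g(c) = C1 + c^(1 - re(k))*(C2*sin(log(c)*Abs(im(k))) + C3*cos(log(c)*im(k)))


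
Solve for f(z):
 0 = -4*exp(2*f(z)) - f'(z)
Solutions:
 f(z) = log(-sqrt(-1/(C1 - 4*z))) - log(2)/2
 f(z) = log(-1/(C1 - 4*z))/2 - log(2)/2


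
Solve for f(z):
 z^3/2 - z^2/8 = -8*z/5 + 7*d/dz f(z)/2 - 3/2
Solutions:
 f(z) = C1 + z^4/28 - z^3/84 + 8*z^2/35 + 3*z/7


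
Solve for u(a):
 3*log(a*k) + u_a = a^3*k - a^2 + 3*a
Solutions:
 u(a) = C1 + a^4*k/4 - a^3/3 + 3*a^2/2 - 3*a*log(a*k) + 3*a


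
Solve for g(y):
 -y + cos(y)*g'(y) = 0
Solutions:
 g(y) = C1 + Integral(y/cos(y), y)


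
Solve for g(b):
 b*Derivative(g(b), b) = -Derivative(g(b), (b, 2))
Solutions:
 g(b) = C1 + C2*erf(sqrt(2)*b/2)


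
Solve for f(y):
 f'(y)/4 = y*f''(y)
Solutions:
 f(y) = C1 + C2*y^(5/4)


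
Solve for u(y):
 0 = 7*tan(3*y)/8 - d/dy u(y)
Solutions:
 u(y) = C1 - 7*log(cos(3*y))/24


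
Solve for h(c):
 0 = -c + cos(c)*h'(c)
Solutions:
 h(c) = C1 + Integral(c/cos(c), c)


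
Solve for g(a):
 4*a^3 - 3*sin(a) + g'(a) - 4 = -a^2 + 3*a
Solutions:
 g(a) = C1 - a^4 - a^3/3 + 3*a^2/2 + 4*a - 3*cos(a)


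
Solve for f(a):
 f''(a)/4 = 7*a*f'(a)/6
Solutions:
 f(a) = C1 + C2*erfi(sqrt(21)*a/3)


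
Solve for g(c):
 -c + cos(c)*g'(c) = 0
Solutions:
 g(c) = C1 + Integral(c/cos(c), c)


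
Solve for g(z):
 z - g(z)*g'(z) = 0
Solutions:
 g(z) = -sqrt(C1 + z^2)
 g(z) = sqrt(C1 + z^2)


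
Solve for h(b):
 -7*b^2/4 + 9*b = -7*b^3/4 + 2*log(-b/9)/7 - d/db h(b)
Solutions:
 h(b) = C1 - 7*b^4/16 + 7*b^3/12 - 9*b^2/2 + 2*b*log(-b)/7 + 2*b*(-2*log(3) - 1)/7


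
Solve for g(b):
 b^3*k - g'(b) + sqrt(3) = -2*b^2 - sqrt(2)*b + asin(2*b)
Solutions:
 g(b) = C1 + b^4*k/4 + 2*b^3/3 + sqrt(2)*b^2/2 - b*asin(2*b) + sqrt(3)*b - sqrt(1 - 4*b^2)/2


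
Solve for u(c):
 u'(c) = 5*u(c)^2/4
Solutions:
 u(c) = -4/(C1 + 5*c)


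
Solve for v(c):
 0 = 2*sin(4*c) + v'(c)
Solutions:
 v(c) = C1 + cos(4*c)/2


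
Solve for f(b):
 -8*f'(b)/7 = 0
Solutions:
 f(b) = C1


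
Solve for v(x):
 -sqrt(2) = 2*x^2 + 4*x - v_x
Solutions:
 v(x) = C1 + 2*x^3/3 + 2*x^2 + sqrt(2)*x


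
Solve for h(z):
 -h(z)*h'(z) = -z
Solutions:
 h(z) = -sqrt(C1 + z^2)
 h(z) = sqrt(C1 + z^2)


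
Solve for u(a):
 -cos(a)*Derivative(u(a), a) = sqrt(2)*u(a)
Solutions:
 u(a) = C1*(sin(a) - 1)^(sqrt(2)/2)/(sin(a) + 1)^(sqrt(2)/2)


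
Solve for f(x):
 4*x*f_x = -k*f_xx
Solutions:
 f(x) = C1 + C2*sqrt(k)*erf(sqrt(2)*x*sqrt(1/k))


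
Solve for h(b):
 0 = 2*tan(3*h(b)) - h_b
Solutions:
 h(b) = -asin(C1*exp(6*b))/3 + pi/3
 h(b) = asin(C1*exp(6*b))/3


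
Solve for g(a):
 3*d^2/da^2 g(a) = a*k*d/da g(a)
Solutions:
 g(a) = Piecewise((-sqrt(6)*sqrt(pi)*C1*erf(sqrt(6)*a*sqrt(-k)/6)/(2*sqrt(-k)) - C2, (k > 0) | (k < 0)), (-C1*a - C2, True))


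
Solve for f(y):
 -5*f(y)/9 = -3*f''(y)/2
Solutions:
 f(y) = C1*exp(-sqrt(30)*y/9) + C2*exp(sqrt(30)*y/9)


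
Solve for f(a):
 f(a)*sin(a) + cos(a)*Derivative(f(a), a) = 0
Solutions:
 f(a) = C1*cos(a)


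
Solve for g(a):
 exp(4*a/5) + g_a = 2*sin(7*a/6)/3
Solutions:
 g(a) = C1 - 5*exp(4*a/5)/4 - 4*cos(7*a/6)/7


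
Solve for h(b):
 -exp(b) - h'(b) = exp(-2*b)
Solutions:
 h(b) = C1 - exp(b) + exp(-2*b)/2


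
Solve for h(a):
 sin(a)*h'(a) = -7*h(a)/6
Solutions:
 h(a) = C1*(cos(a) + 1)^(7/12)/(cos(a) - 1)^(7/12)


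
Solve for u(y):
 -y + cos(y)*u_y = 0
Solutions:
 u(y) = C1 + Integral(y/cos(y), y)


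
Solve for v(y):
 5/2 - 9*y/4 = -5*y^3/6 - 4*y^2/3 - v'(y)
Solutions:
 v(y) = C1 - 5*y^4/24 - 4*y^3/9 + 9*y^2/8 - 5*y/2


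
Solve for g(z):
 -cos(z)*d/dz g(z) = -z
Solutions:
 g(z) = C1 + Integral(z/cos(z), z)


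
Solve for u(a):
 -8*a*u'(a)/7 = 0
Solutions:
 u(a) = C1


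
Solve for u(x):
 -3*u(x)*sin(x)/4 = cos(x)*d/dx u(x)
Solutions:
 u(x) = C1*cos(x)^(3/4)


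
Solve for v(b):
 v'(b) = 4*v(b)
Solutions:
 v(b) = C1*exp(4*b)


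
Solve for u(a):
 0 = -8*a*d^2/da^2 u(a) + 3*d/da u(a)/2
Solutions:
 u(a) = C1 + C2*a^(19/16)


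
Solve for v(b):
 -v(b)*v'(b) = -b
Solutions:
 v(b) = -sqrt(C1 + b^2)
 v(b) = sqrt(C1 + b^2)


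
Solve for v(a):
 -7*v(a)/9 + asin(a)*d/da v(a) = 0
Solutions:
 v(a) = C1*exp(7*Integral(1/asin(a), a)/9)


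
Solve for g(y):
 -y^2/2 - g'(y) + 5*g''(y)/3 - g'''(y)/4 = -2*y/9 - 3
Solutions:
 g(y) = C1 + C2*exp(2*y/3) + C3*exp(6*y) - y^3/6 - 13*y^2/18 + 91*y/108


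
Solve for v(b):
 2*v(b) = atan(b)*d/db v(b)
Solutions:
 v(b) = C1*exp(2*Integral(1/atan(b), b))


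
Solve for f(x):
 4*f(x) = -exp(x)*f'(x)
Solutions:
 f(x) = C1*exp(4*exp(-x))


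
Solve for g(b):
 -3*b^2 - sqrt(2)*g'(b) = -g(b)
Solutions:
 g(b) = C1*exp(sqrt(2)*b/2) + 3*b^2 + 6*sqrt(2)*b + 12


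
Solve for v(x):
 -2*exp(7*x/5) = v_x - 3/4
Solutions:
 v(x) = C1 + 3*x/4 - 10*exp(7*x/5)/7


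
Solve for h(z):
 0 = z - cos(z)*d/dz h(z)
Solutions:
 h(z) = C1 + Integral(z/cos(z), z)


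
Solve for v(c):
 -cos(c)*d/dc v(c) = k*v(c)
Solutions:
 v(c) = C1*exp(k*(log(sin(c) - 1) - log(sin(c) + 1))/2)


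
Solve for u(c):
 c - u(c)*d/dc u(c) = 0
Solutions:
 u(c) = -sqrt(C1 + c^2)
 u(c) = sqrt(C1 + c^2)


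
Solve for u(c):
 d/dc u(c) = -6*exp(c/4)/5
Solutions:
 u(c) = C1 - 24*exp(c/4)/5


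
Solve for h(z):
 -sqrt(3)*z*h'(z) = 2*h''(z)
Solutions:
 h(z) = C1 + C2*erf(3^(1/4)*z/2)


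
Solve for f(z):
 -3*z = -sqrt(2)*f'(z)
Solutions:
 f(z) = C1 + 3*sqrt(2)*z^2/4


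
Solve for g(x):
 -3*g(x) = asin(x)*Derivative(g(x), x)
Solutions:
 g(x) = C1*exp(-3*Integral(1/asin(x), x))


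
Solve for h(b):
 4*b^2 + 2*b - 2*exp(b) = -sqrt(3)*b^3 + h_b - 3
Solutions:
 h(b) = C1 + sqrt(3)*b^4/4 + 4*b^3/3 + b^2 + 3*b - 2*exp(b)


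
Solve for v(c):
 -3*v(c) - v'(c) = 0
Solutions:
 v(c) = C1*exp(-3*c)


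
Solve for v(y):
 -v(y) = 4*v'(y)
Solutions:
 v(y) = C1*exp(-y/4)


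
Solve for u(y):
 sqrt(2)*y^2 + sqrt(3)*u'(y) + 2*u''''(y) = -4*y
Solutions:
 u(y) = C1 + C4*exp(-2^(2/3)*3^(1/6)*y/2) - sqrt(6)*y^3/9 - 2*sqrt(3)*y^2/3 + (C2*sin(6^(2/3)*y/4) + C3*cos(6^(2/3)*y/4))*exp(2^(2/3)*3^(1/6)*y/4)


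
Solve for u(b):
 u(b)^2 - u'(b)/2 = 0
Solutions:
 u(b) = -1/(C1 + 2*b)


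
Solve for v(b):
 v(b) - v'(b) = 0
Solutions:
 v(b) = C1*exp(b)


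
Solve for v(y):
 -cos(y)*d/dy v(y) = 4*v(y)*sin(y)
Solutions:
 v(y) = C1*cos(y)^4


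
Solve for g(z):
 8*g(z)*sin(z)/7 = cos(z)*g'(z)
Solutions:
 g(z) = C1/cos(z)^(8/7)


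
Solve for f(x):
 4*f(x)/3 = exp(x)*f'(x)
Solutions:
 f(x) = C1*exp(-4*exp(-x)/3)


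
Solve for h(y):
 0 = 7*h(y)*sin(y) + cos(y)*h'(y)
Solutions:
 h(y) = C1*cos(y)^7


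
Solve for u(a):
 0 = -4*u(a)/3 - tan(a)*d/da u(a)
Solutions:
 u(a) = C1/sin(a)^(4/3)


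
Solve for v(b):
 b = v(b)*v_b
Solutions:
 v(b) = -sqrt(C1 + b^2)
 v(b) = sqrt(C1 + b^2)


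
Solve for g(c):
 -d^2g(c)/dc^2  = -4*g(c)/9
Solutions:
 g(c) = C1*exp(-2*c/3) + C2*exp(2*c/3)


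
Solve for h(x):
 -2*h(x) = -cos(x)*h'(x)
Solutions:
 h(x) = C1*(sin(x) + 1)/(sin(x) - 1)


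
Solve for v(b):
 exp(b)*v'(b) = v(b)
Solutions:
 v(b) = C1*exp(-exp(-b))


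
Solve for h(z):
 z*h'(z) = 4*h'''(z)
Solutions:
 h(z) = C1 + Integral(C2*airyai(2^(1/3)*z/2) + C3*airybi(2^(1/3)*z/2), z)


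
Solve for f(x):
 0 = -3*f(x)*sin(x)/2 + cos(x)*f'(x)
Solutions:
 f(x) = C1/cos(x)^(3/2)


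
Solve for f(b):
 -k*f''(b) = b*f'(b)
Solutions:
 f(b) = C1 + C2*sqrt(k)*erf(sqrt(2)*b*sqrt(1/k)/2)


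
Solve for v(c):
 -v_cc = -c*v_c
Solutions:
 v(c) = C1 + C2*erfi(sqrt(2)*c/2)


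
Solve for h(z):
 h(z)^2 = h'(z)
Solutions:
 h(z) = -1/(C1 + z)


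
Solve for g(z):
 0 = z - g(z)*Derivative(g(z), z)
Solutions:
 g(z) = -sqrt(C1 + z^2)
 g(z) = sqrt(C1 + z^2)


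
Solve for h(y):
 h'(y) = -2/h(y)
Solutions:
 h(y) = -sqrt(C1 - 4*y)
 h(y) = sqrt(C1 - 4*y)


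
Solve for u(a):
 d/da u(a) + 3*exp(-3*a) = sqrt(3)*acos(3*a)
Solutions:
 u(a) = C1 + sqrt(3)*a*acos(3*a) - sqrt(3)*sqrt(1 - 9*a^2)/3 + exp(-3*a)


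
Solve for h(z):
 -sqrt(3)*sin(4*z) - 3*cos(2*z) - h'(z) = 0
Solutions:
 h(z) = C1 - 3*sin(2*z)/2 + sqrt(3)*cos(4*z)/4


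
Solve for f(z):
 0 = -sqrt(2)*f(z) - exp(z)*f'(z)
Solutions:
 f(z) = C1*exp(sqrt(2)*exp(-z))


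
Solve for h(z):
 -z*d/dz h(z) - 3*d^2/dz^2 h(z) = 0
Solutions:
 h(z) = C1 + C2*erf(sqrt(6)*z/6)


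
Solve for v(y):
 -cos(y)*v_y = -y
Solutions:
 v(y) = C1 + Integral(y/cos(y), y)


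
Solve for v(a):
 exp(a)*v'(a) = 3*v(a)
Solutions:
 v(a) = C1*exp(-3*exp(-a))


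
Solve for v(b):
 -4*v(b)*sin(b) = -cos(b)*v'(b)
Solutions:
 v(b) = C1/cos(b)^4


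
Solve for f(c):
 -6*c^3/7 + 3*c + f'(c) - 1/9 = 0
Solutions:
 f(c) = C1 + 3*c^4/14 - 3*c^2/2 + c/9


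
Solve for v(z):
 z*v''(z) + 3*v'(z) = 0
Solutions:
 v(z) = C1 + C2/z^2


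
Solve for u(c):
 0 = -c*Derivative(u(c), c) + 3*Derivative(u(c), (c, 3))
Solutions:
 u(c) = C1 + Integral(C2*airyai(3^(2/3)*c/3) + C3*airybi(3^(2/3)*c/3), c)


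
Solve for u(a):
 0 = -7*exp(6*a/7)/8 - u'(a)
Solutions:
 u(a) = C1 - 49*exp(6*a/7)/48


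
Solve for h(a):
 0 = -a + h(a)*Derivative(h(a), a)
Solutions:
 h(a) = -sqrt(C1 + a^2)
 h(a) = sqrt(C1 + a^2)


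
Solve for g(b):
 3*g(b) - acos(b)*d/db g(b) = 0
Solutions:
 g(b) = C1*exp(3*Integral(1/acos(b), b))


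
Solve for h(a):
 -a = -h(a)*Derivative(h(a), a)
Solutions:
 h(a) = -sqrt(C1 + a^2)
 h(a) = sqrt(C1 + a^2)


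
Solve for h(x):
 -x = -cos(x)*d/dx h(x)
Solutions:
 h(x) = C1 + Integral(x/cos(x), x)


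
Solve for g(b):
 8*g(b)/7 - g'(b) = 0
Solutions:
 g(b) = C1*exp(8*b/7)


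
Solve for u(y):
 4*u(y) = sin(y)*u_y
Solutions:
 u(y) = C1*(cos(y)^2 - 2*cos(y) + 1)/(cos(y)^2 + 2*cos(y) + 1)


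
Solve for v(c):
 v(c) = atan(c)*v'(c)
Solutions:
 v(c) = C1*exp(Integral(1/atan(c), c))


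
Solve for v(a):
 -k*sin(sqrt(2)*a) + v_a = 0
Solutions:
 v(a) = C1 - sqrt(2)*k*cos(sqrt(2)*a)/2


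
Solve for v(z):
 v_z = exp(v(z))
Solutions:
 v(z) = log(-1/(C1 + z))


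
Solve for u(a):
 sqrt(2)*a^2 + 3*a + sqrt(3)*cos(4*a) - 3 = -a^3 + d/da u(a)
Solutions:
 u(a) = C1 + a^4/4 + sqrt(2)*a^3/3 + 3*a^2/2 - 3*a + sqrt(3)*sin(4*a)/4


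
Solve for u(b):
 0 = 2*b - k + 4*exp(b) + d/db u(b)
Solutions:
 u(b) = C1 - b^2 + b*k - 4*exp(b)


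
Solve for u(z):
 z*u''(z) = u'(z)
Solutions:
 u(z) = C1 + C2*z^2


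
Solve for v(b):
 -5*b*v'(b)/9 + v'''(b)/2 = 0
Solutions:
 v(b) = C1 + Integral(C2*airyai(30^(1/3)*b/3) + C3*airybi(30^(1/3)*b/3), b)


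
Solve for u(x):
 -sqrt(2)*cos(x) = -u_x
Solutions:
 u(x) = C1 + sqrt(2)*sin(x)


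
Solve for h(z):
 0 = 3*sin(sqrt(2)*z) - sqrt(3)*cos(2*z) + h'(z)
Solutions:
 h(z) = C1 + sqrt(3)*sin(2*z)/2 + 3*sqrt(2)*cos(sqrt(2)*z)/2


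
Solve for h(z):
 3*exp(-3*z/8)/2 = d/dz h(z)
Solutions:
 h(z) = C1 - 4*exp(-3*z/8)


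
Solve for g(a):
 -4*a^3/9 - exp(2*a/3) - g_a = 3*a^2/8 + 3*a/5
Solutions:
 g(a) = C1 - a^4/9 - a^3/8 - 3*a^2/10 - 3*exp(2*a/3)/2


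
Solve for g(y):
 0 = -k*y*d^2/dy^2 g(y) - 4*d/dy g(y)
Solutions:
 g(y) = C1 + y^(((re(k) - 4)*re(k) + im(k)^2)/(re(k)^2 + im(k)^2))*(C2*sin(4*log(y)*Abs(im(k))/(re(k)^2 + im(k)^2)) + C3*cos(4*log(y)*im(k)/(re(k)^2 + im(k)^2)))


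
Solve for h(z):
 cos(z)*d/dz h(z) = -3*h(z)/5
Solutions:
 h(z) = C1*(sin(z) - 1)^(3/10)/(sin(z) + 1)^(3/10)


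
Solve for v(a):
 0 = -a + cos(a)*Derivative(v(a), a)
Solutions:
 v(a) = C1 + Integral(a/cos(a), a)


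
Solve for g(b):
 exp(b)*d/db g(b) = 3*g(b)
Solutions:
 g(b) = C1*exp(-3*exp(-b))


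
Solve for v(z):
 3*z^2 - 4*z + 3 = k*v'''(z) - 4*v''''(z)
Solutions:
 v(z) = C1 + C2*z + C3*z^2 + C4*exp(k*z/4) + z^5/(20*k) + z^4*(-1/6 + 1/k)/k + z^3*(1/2 - 8/(3*k) + 16/k^2)/k


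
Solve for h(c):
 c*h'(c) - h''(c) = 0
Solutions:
 h(c) = C1 + C2*erfi(sqrt(2)*c/2)


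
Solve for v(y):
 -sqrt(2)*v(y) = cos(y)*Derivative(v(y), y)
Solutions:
 v(y) = C1*(sin(y) - 1)^(sqrt(2)/2)/(sin(y) + 1)^(sqrt(2)/2)


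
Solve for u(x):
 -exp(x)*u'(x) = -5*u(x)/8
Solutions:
 u(x) = C1*exp(-5*exp(-x)/8)


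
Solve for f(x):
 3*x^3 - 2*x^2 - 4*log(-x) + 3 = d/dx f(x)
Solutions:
 f(x) = C1 + 3*x^4/4 - 2*x^3/3 - 4*x*log(-x) + 7*x


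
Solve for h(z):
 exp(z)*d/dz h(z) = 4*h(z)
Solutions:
 h(z) = C1*exp(-4*exp(-z))


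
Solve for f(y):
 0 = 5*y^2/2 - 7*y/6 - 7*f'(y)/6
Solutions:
 f(y) = C1 + 5*y^3/7 - y^2/2


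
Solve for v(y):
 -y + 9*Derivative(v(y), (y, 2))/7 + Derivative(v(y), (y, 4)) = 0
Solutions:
 v(y) = C1 + C2*y + C3*sin(3*sqrt(7)*y/7) + C4*cos(3*sqrt(7)*y/7) + 7*y^3/54


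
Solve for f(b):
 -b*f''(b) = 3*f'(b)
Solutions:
 f(b) = C1 + C2/b^2


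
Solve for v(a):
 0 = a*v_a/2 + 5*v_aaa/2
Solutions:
 v(a) = C1 + Integral(C2*airyai(-5^(2/3)*a/5) + C3*airybi(-5^(2/3)*a/5), a)


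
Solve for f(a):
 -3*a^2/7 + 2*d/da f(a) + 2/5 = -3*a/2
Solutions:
 f(a) = C1 + a^3/14 - 3*a^2/8 - a/5


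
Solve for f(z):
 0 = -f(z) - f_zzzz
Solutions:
 f(z) = (C1*sin(sqrt(2)*z/2) + C2*cos(sqrt(2)*z/2))*exp(-sqrt(2)*z/2) + (C3*sin(sqrt(2)*z/2) + C4*cos(sqrt(2)*z/2))*exp(sqrt(2)*z/2)


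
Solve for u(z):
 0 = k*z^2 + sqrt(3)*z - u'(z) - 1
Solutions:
 u(z) = C1 + k*z^3/3 + sqrt(3)*z^2/2 - z


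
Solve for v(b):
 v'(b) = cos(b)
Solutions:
 v(b) = C1 + sin(b)


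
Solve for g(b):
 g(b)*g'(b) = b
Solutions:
 g(b) = -sqrt(C1 + b^2)
 g(b) = sqrt(C1 + b^2)


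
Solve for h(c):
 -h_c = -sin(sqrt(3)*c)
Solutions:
 h(c) = C1 - sqrt(3)*cos(sqrt(3)*c)/3


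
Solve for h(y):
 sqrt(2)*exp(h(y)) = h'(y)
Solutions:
 h(y) = log(-1/(C1 + sqrt(2)*y))


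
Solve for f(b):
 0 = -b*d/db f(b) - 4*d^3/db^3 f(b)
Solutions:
 f(b) = C1 + Integral(C2*airyai(-2^(1/3)*b/2) + C3*airybi(-2^(1/3)*b/2), b)


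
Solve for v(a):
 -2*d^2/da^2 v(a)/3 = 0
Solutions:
 v(a) = C1 + C2*a


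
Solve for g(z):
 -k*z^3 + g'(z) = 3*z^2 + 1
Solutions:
 g(z) = C1 + k*z^4/4 + z^3 + z


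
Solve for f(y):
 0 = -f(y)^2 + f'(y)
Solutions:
 f(y) = -1/(C1 + y)


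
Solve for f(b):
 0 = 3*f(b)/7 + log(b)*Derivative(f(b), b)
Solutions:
 f(b) = C1*exp(-3*li(b)/7)


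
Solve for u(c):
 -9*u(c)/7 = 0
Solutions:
 u(c) = 0


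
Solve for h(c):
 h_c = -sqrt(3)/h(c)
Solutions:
 h(c) = -sqrt(C1 - 2*sqrt(3)*c)
 h(c) = sqrt(C1 - 2*sqrt(3)*c)


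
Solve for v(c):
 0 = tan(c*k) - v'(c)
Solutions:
 v(c) = C1 + Piecewise((-log(cos(c*k))/k, Ne(k, 0)), (0, True))


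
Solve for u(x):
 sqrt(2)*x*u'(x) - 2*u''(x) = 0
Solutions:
 u(x) = C1 + C2*erfi(2^(1/4)*x/2)


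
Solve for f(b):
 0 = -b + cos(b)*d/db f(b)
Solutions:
 f(b) = C1 + Integral(b/cos(b), b)


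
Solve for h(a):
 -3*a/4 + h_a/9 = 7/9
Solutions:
 h(a) = C1 + 27*a^2/8 + 7*a


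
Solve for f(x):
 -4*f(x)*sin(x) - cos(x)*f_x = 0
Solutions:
 f(x) = C1*cos(x)^4


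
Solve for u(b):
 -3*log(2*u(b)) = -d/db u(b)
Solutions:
 -Integral(1/(log(_y) + log(2)), (_y, u(b)))/3 = C1 - b


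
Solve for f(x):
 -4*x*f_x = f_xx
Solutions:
 f(x) = C1 + C2*erf(sqrt(2)*x)


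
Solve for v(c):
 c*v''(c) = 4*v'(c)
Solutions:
 v(c) = C1 + C2*c^5


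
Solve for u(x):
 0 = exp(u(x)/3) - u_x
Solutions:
 u(x) = 3*log(-1/(C1 + x)) + 3*log(3)


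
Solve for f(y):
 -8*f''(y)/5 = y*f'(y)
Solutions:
 f(y) = C1 + C2*erf(sqrt(5)*y/4)


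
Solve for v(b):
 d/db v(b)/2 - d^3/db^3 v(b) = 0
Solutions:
 v(b) = C1 + C2*exp(-sqrt(2)*b/2) + C3*exp(sqrt(2)*b/2)


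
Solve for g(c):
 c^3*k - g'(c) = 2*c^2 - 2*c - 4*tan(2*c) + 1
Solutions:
 g(c) = C1 + c^4*k/4 - 2*c^3/3 + c^2 - c - 2*log(cos(2*c))


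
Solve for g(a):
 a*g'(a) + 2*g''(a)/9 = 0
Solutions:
 g(a) = C1 + C2*erf(3*a/2)


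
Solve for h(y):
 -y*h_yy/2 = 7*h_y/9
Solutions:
 h(y) = C1 + C2/y^(5/9)


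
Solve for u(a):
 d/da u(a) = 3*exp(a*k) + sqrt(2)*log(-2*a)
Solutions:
 u(a) = C1 + sqrt(2)*a*log(-a) + sqrt(2)*a*(-1 + log(2)) + Piecewise((3*exp(a*k)/k, Ne(k, 0)), (3*a, True))


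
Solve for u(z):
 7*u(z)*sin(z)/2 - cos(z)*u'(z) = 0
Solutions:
 u(z) = C1/cos(z)^(7/2)


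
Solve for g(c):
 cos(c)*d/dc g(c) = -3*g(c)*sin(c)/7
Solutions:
 g(c) = C1*cos(c)^(3/7)


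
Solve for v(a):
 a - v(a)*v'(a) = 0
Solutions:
 v(a) = -sqrt(C1 + a^2)
 v(a) = sqrt(C1 + a^2)


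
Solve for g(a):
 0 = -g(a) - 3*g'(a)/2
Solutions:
 g(a) = C1*exp(-2*a/3)


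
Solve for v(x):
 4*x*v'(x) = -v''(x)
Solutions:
 v(x) = C1 + C2*erf(sqrt(2)*x)


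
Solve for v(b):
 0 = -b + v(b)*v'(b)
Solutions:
 v(b) = -sqrt(C1 + b^2)
 v(b) = sqrt(C1 + b^2)


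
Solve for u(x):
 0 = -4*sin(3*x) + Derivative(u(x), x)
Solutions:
 u(x) = C1 - 4*cos(3*x)/3


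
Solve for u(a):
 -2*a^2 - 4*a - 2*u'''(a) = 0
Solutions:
 u(a) = C1 + C2*a + C3*a^2 - a^5/60 - a^4/12


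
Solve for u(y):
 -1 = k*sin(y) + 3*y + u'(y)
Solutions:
 u(y) = C1 + k*cos(y) - 3*y^2/2 - y


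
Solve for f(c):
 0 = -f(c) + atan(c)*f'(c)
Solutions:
 f(c) = C1*exp(Integral(1/atan(c), c))


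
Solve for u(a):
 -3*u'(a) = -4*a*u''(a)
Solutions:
 u(a) = C1 + C2*a^(7/4)


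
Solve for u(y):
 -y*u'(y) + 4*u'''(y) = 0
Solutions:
 u(y) = C1 + Integral(C2*airyai(2^(1/3)*y/2) + C3*airybi(2^(1/3)*y/2), y)


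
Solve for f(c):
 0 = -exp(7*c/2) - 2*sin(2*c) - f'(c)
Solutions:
 f(c) = C1 - 2*exp(7*c/2)/7 + cos(2*c)


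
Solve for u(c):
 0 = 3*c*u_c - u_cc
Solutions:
 u(c) = C1 + C2*erfi(sqrt(6)*c/2)


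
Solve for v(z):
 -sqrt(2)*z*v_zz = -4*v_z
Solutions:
 v(z) = C1 + C2*z^(1 + 2*sqrt(2))


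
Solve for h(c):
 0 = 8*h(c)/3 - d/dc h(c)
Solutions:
 h(c) = C1*exp(8*c/3)


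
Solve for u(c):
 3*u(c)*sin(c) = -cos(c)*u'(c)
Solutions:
 u(c) = C1*cos(c)^3


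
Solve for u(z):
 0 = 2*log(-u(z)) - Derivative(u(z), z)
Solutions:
 -li(-u(z)) = C1 + 2*z


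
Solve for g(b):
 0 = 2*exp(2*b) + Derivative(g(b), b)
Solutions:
 g(b) = C1 - exp(2*b)


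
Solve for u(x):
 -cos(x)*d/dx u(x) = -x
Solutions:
 u(x) = C1 + Integral(x/cos(x), x)


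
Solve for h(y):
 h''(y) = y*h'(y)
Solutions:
 h(y) = C1 + C2*erfi(sqrt(2)*y/2)


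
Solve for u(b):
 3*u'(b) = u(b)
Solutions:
 u(b) = C1*exp(b/3)


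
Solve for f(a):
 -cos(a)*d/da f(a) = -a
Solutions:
 f(a) = C1 + Integral(a/cos(a), a)


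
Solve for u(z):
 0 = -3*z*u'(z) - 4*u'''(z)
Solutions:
 u(z) = C1 + Integral(C2*airyai(-6^(1/3)*z/2) + C3*airybi(-6^(1/3)*z/2), z)


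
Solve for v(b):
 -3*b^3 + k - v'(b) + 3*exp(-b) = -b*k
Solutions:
 v(b) = C1 - 3*b^4/4 + b^2*k/2 + b*k - 3*exp(-b)


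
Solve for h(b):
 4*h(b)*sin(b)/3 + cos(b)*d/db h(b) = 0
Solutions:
 h(b) = C1*cos(b)^(4/3)


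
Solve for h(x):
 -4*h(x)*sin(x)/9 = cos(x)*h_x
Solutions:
 h(x) = C1*cos(x)^(4/9)


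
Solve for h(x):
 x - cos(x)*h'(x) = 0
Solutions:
 h(x) = C1 + Integral(x/cos(x), x)


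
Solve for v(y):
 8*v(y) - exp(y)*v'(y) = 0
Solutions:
 v(y) = C1*exp(-8*exp(-y))


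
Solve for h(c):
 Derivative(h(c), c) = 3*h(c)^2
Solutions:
 h(c) = -1/(C1 + 3*c)


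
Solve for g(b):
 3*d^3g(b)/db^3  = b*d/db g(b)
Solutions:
 g(b) = C1 + Integral(C2*airyai(3^(2/3)*b/3) + C3*airybi(3^(2/3)*b/3), b)


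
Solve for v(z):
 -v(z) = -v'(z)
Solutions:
 v(z) = C1*exp(z)


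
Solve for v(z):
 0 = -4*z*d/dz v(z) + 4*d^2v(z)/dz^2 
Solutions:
 v(z) = C1 + C2*erfi(sqrt(2)*z/2)


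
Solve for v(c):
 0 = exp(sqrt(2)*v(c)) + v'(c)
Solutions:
 v(c) = sqrt(2)*(2*log(1/(C1 + c)) - log(2))/4


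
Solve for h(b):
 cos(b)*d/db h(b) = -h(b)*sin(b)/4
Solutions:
 h(b) = C1*cos(b)^(1/4)


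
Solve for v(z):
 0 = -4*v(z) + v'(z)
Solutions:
 v(z) = C1*exp(4*z)


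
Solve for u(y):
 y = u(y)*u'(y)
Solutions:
 u(y) = -sqrt(C1 + y^2)
 u(y) = sqrt(C1 + y^2)


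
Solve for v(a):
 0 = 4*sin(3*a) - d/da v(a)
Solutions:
 v(a) = C1 - 4*cos(3*a)/3


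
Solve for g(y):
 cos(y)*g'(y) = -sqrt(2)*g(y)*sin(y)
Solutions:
 g(y) = C1*cos(y)^(sqrt(2))


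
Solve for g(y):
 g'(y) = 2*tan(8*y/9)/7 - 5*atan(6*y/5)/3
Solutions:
 g(y) = C1 - 5*y*atan(6*y/5)/3 + 25*log(36*y^2 + 25)/36 - 9*log(cos(8*y/9))/28


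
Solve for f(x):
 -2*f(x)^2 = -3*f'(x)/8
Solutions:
 f(x) = -3/(C1 + 16*x)


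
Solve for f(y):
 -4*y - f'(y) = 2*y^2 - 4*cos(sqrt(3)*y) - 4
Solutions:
 f(y) = C1 - 2*y^3/3 - 2*y^2 + 4*y + 4*sqrt(3)*sin(sqrt(3)*y)/3


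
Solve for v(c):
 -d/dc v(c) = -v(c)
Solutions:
 v(c) = C1*exp(c)


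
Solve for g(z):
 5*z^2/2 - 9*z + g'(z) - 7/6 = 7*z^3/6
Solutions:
 g(z) = C1 + 7*z^4/24 - 5*z^3/6 + 9*z^2/2 + 7*z/6


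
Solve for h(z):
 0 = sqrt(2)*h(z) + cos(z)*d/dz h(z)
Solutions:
 h(z) = C1*(sin(z) - 1)^(sqrt(2)/2)/(sin(z) + 1)^(sqrt(2)/2)


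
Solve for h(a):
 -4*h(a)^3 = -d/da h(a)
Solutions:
 h(a) = -sqrt(2)*sqrt(-1/(C1 + 4*a))/2
 h(a) = sqrt(2)*sqrt(-1/(C1 + 4*a))/2


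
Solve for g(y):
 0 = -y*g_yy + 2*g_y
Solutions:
 g(y) = C1 + C2*y^3


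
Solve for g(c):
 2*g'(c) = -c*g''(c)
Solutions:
 g(c) = C1 + C2/c


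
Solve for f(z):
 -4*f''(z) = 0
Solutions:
 f(z) = C1 + C2*z


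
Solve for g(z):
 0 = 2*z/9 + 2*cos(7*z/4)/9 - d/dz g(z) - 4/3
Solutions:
 g(z) = C1 + z^2/9 - 4*z/3 + 8*sin(7*z/4)/63


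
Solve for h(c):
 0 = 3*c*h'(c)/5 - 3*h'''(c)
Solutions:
 h(c) = C1 + Integral(C2*airyai(5^(2/3)*c/5) + C3*airybi(5^(2/3)*c/5), c)


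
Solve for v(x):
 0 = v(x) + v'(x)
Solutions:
 v(x) = C1*exp(-x)


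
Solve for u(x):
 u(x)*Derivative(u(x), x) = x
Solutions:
 u(x) = -sqrt(C1 + x^2)
 u(x) = sqrt(C1 + x^2)


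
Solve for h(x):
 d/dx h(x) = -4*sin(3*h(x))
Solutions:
 h(x) = -acos((-C1 - exp(24*x))/(C1 - exp(24*x)))/3 + 2*pi/3
 h(x) = acos((-C1 - exp(24*x))/(C1 - exp(24*x)))/3


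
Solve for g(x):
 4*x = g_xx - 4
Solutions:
 g(x) = C1 + C2*x + 2*x^3/3 + 2*x^2


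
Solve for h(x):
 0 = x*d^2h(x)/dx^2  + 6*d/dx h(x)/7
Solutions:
 h(x) = C1 + C2*x^(1/7)


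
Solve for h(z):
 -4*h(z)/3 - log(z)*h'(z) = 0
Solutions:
 h(z) = C1*exp(-4*li(z)/3)


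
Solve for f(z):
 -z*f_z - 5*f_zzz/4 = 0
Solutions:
 f(z) = C1 + Integral(C2*airyai(-10^(2/3)*z/5) + C3*airybi(-10^(2/3)*z/5), z)


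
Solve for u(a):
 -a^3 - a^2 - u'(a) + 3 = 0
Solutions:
 u(a) = C1 - a^4/4 - a^3/3 + 3*a


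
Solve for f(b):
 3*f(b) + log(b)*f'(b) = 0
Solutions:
 f(b) = C1*exp(-3*li(b))


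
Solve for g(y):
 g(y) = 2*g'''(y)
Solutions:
 g(y) = C3*exp(2^(2/3)*y/2) + (C1*sin(2^(2/3)*sqrt(3)*y/4) + C2*cos(2^(2/3)*sqrt(3)*y/4))*exp(-2^(2/3)*y/4)


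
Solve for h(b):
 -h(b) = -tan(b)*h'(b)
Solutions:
 h(b) = C1*sin(b)


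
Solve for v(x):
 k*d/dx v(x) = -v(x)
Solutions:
 v(x) = C1*exp(-x/k)


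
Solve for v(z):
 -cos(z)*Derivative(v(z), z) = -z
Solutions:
 v(z) = C1 + Integral(z/cos(z), z)


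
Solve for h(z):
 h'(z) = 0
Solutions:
 h(z) = C1


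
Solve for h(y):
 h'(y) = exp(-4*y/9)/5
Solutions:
 h(y) = C1 - 9*exp(-4*y/9)/20


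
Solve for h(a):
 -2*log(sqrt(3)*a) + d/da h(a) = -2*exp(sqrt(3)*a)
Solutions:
 h(a) = C1 + 2*a*log(a) + a*(-2 + log(3)) - 2*sqrt(3)*exp(sqrt(3)*a)/3


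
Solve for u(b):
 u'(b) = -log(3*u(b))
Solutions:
 Integral(1/(log(_y) + log(3)), (_y, u(b))) = C1 - b


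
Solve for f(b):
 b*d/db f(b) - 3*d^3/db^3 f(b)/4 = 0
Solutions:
 f(b) = C1 + Integral(C2*airyai(6^(2/3)*b/3) + C3*airybi(6^(2/3)*b/3), b)


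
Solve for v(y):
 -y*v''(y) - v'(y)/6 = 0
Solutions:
 v(y) = C1 + C2*y^(5/6)


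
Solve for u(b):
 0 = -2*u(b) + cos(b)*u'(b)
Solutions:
 u(b) = C1*(sin(b) + 1)/(sin(b) - 1)


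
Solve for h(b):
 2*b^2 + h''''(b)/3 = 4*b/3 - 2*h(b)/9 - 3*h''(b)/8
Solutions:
 h(b) = -9*b^2 + 6*b + (C1*sin(2^(1/4)*3^(3/4)*b*cos(atan(sqrt(807)/27)/2)/3) + C2*cos(2^(1/4)*3^(3/4)*b*cos(atan(sqrt(807)/27)/2)/3))*exp(-2^(1/4)*3^(3/4)*b*sin(atan(sqrt(807)/27)/2)/3) + (C3*sin(2^(1/4)*3^(3/4)*b*cos(atan(sqrt(807)/27)/2)/3) + C4*cos(2^(1/4)*3^(3/4)*b*cos(atan(sqrt(807)/27)/2)/3))*exp(2^(1/4)*3^(3/4)*b*sin(atan(sqrt(807)/27)/2)/3) + 243/8


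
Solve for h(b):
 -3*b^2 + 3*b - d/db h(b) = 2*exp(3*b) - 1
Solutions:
 h(b) = C1 - b^3 + 3*b^2/2 + b - 2*exp(3*b)/3


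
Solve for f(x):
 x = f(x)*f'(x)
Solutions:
 f(x) = -sqrt(C1 + x^2)
 f(x) = sqrt(C1 + x^2)


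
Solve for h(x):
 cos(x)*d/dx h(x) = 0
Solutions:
 h(x) = C1


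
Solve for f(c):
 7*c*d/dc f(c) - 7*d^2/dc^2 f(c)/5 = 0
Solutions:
 f(c) = C1 + C2*erfi(sqrt(10)*c/2)


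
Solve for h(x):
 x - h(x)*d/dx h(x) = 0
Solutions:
 h(x) = -sqrt(C1 + x^2)
 h(x) = sqrt(C1 + x^2)


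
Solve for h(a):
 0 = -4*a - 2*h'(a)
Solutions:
 h(a) = C1 - a^2


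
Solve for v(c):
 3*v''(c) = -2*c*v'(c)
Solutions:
 v(c) = C1 + C2*erf(sqrt(3)*c/3)


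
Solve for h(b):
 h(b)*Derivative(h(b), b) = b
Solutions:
 h(b) = -sqrt(C1 + b^2)
 h(b) = sqrt(C1 + b^2)


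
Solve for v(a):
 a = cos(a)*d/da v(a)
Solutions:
 v(a) = C1 + Integral(a/cos(a), a)


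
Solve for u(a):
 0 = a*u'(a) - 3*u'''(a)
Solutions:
 u(a) = C1 + Integral(C2*airyai(3^(2/3)*a/3) + C3*airybi(3^(2/3)*a/3), a)


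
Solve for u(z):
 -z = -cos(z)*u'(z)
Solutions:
 u(z) = C1 + Integral(z/cos(z), z)


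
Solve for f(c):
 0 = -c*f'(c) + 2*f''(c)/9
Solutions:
 f(c) = C1 + C2*erfi(3*c/2)


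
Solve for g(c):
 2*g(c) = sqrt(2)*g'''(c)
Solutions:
 g(c) = C3*exp(2^(1/6)*c) + (C1*sin(2^(1/6)*sqrt(3)*c/2) + C2*cos(2^(1/6)*sqrt(3)*c/2))*exp(-2^(1/6)*c/2)


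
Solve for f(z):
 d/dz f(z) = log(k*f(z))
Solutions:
 li(k*f(z))/k = C1 + z


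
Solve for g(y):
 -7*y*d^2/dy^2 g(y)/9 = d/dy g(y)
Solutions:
 g(y) = C1 + C2/y^(2/7)


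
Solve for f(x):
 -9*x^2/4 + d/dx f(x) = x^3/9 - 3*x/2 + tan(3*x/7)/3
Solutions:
 f(x) = C1 + x^4/36 + 3*x^3/4 - 3*x^2/4 - 7*log(cos(3*x/7))/9


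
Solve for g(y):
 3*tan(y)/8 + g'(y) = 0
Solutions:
 g(y) = C1 + 3*log(cos(y))/8


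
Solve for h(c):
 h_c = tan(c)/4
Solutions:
 h(c) = C1 - log(cos(c))/4


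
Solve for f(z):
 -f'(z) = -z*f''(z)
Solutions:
 f(z) = C1 + C2*z^2


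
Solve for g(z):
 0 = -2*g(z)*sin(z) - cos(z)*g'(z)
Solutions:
 g(z) = C1*cos(z)^2


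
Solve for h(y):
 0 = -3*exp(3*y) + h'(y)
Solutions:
 h(y) = C1 + exp(3*y)


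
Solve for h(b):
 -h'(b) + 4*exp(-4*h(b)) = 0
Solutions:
 h(b) = log(-I*(C1 + 16*b)^(1/4))
 h(b) = log(I*(C1 + 16*b)^(1/4))
 h(b) = log(-(C1 + 16*b)^(1/4))
 h(b) = log(C1 + 16*b)/4


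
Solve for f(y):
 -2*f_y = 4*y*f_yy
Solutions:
 f(y) = C1 + C2*sqrt(y)


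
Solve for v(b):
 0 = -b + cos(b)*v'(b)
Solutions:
 v(b) = C1 + Integral(b/cos(b), b)


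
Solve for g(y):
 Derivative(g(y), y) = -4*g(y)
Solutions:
 g(y) = C1*exp(-4*y)


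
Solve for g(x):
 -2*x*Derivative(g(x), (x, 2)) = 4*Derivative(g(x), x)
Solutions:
 g(x) = C1 + C2/x


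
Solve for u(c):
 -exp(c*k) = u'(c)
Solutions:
 u(c) = C1 - exp(c*k)/k


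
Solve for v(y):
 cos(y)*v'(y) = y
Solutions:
 v(y) = C1 + Integral(y/cos(y), y)


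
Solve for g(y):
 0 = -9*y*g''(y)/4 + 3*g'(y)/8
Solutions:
 g(y) = C1 + C2*y^(7/6)


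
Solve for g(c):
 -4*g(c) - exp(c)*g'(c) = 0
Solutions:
 g(c) = C1*exp(4*exp(-c))


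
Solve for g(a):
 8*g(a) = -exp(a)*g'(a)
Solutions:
 g(a) = C1*exp(8*exp(-a))


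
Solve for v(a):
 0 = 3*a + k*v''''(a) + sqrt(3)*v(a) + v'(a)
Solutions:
 v(a) = C1*exp(a*Piecewise((-sqrt(-(-1/k^2)^(1/3))/2 - sqrt((-1/k^2)^(1/3) + 2/(k*sqrt(-(-1/k^2)^(1/3))))/2, Eq(sqrt(3)/k, 0)), (-sqrt(2*(sqrt(-sqrt(3)/(9*k^3) + 1/(256*k^4)) + 1/(16*k^2))^(1/3) + 2*sqrt(3)/(3*k*(sqrt(-sqrt(3)/(9*k^3) + 1/(256*k^4)) + 1/(16*k^2))^(1/3)))/2 - sqrt(-2*(sqrt(-sqrt(3)/(9*k^3) + 1/(256*k^4)) + 1/(16*k^2))^(1/3) + 2/(k*sqrt(2*(sqrt(-sqrt(3)/(9*k^3) + 1/(256*k^4)) + 1/(16*k^2))^(1/3) + 2*sqrt(3)/(3*k*(sqrt(-sqrt(3)/(9*k^3) + 1/(256*k^4)) + 1/(16*k^2))^(1/3)))) - 2*sqrt(3)/(3*k*(sqrt(-sqrt(3)/(9*k^3) + 1/(256*k^4)) + 1/(16*k^2))^(1/3)))/2, True))) + C2*exp(a*Piecewise((-sqrt(-(-1/k^2)^(1/3))/2 + sqrt((-1/k^2)^(1/3) + 2/(k*sqrt(-(-1/k^2)^(1/3))))/2, Eq(sqrt(3)/k, 0)), (-sqrt(2*(sqrt(-sqrt(3)/(9*k^3) + 1/(256*k^4)) + 1/(16*k^2))^(1/3) + 2*sqrt(3)/(3*k*(sqrt(-sqrt(3)/(9*k^3) + 1/(256*k^4)) + 1/(16*k^2))^(1/3)))/2 + sqrt(-2*(sqrt(-sqrt(3)/(9*k^3) + 1/(256*k^4)) + 1/(16*k^2))^(1/3) + 2/(k*sqrt(2*(sqrt(-sqrt(3)/(9*k^3) + 1/(256*k^4)) + 1/(16*k^2))^(1/3) + 2*sqrt(3)/(3*k*(sqrt(-sqrt(3)/(9*k^3) + 1/(256*k^4)) + 1/(16*k^2))^(1/3)))) - 2*sqrt(3)/(3*k*(sqrt(-sqrt(3)/(9*k^3) + 1/(256*k^4)) + 1/(16*k^2))^(1/3)))/2, True))) + C3*exp(a*Piecewise((sqrt(-(-1/k^2)^(1/3))/2 - sqrt((-1/k^2)^(1/3) - 2/(k*sqrt(-(-1/k^2)^(1/3))))/2, Eq(sqrt(3)/k, 0)), (sqrt(2*(sqrt(-sqrt(3)/(9*k^3) + 1/(256*k^4)) + 1/(16*k^2))^(1/3) + 2*sqrt(3)/(3*k*(sqrt(-sqrt(3)/(9*k^3) + 1/(256*k^4)) + 1/(16*k^2))^(1/3)))/2 - sqrt(-2*(sqrt(-sqrt(3)/(9*k^3) + 1/(256*k^4)) + 1/(16*k^2))^(1/3) - 2/(k*sqrt(2*(sqrt(-sqrt(3)/(9*k^3) + 1/(256*k^4)) + 1/(16*k^2))^(1/3) + 2*sqrt(3)/(3*k*(sqrt(-sqrt(3)/(9*k^3) + 1/(256*k^4)) + 1/(16*k^2))^(1/3)))) - 2*sqrt(3)/(3*k*(sqrt(-sqrt(3)/(9*k^3) + 1/(256*k^4)) + 1/(16*k^2))^(1/3)))/2, True))) + C4*exp(a*Piecewise((sqrt(-(-1/k^2)^(1/3))/2 + sqrt((-1/k^2)^(1/3) - 2/(k*sqrt(-(-1/k^2)^(1/3))))/2, Eq(sqrt(3)/k, 0)), (sqrt(2*(sqrt(-sqrt(3)/(9*k^3) + 1/(256*k^4)) + 1/(16*k^2))^(1/3) + 2*sqrt(3)/(3*k*(sqrt(-sqrt(3)/(9*k^3) + 1/(256*k^4)) + 1/(16*k^2))^(1/3)))/2 + sqrt(-2*(sqrt(-sqrt(3)/(9*k^3) + 1/(256*k^4)) + 1/(16*k^2))^(1/3) - 2/(k*sqrt(2*(sqrt(-sqrt(3)/(9*k^3) + 1/(256*k^4)) + 1/(16*k^2))^(1/3) + 2*sqrt(3)/(3*k*(sqrt(-sqrt(3)/(9*k^3) + 1/(256*k^4)) + 1/(16*k^2))^(1/3)))) - 2*sqrt(3)/(3*k*(sqrt(-sqrt(3)/(9*k^3) + 1/(256*k^4)) + 1/(16*k^2))^(1/3)))/2, True))) - sqrt(3)*a + 1
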